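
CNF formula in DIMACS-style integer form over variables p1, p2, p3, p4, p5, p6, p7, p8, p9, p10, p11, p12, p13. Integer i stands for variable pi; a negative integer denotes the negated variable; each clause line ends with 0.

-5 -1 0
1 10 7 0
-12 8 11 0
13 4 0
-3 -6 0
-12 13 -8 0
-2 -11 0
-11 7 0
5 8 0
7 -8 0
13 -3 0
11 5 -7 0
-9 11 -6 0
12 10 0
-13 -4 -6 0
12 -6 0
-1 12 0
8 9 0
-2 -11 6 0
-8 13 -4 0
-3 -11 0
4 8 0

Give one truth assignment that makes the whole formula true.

p1 = F  p2 = F  p3 = T  p4 = T  p5 = T  p6 = F  p7 = T  p8 = F  p9 = T  p10 = T  p11 = F  p12 = F  p13 = T

p2 occurs only negated in the remaining clauses — set p2 = False.
p10 occurs only positively in the remaining clauses — set p10 = True.
Set p1 = False and propagate.
Try p3 = True.
  then p6 is forced to False.
  then p13 is forced to True.
  then p11 is forced to False.
Set p4 = True and propagate.
For the remaining variables, p5 = True, p7 = True, p8 = False, p9 = True, p12 = False works.
Check each clause:
  1. {¬p1, ¬p5} — ¬p1 is true.
  2. {p1, p7, p10} — p10 is true.
  3. {¬p12, p11, p8} — ¬p12 is true.
  4. {p4, p13} — p4 is true.
  5. {¬p3, ¬p6} — ¬p6 is true.
  6. {¬p8, p13, ¬p12} — ¬p8 is true.
  7. {¬p11, ¬p2} — ¬p11 is true.
  8. {p7, ¬p11} — ¬p11 is true.
  9. {p5, p8} — p5 is true.
  10. {¬p8, p7} — ¬p8 is true.
  11. {¬p3, p13} — p13 is true.
  12. {p5, ¬p7, p11} — p5 is true.
  13. {p11, ¬p6, ¬p9} — ¬p6 is true.
  14. {p10, p12} — p10 is true.
  15. {¬p4, ¬p13, ¬p6} — ¬p6 is true.
  16. {¬p6, p12} — ¬p6 is true.
  17. {¬p1, p12} — ¬p1 is true.
  18. {p8, p9} — p9 is true.
  19. {¬p11, p6, ¬p2} — ¬p11 is true.
  20. {¬p4, ¬p8, p13} — ¬p8 is true.
  21. {¬p3, ¬p11} — ¬p11 is true.
  22. {p8, p4} — p4 is true.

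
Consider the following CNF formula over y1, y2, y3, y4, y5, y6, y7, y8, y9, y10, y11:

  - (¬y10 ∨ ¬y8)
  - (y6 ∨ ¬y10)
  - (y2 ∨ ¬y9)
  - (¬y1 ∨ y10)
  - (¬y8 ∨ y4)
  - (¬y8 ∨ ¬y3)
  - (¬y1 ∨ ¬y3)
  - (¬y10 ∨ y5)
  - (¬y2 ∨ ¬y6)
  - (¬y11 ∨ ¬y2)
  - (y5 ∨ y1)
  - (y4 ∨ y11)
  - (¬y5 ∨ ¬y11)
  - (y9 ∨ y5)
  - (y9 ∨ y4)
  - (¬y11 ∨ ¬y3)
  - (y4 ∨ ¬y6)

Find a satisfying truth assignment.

y3 occurs only negated in the remaining clauses — set y3 = False.
Pure literal: y4 appears only positively; assign y4 = True.
Branch on y1: take y1 = False.
  then y5 is forced to True.
  then y11 is forced to False.
Try y2 = False.
  then y9 is forced to False.
The remaining clauses are satisfied by y6 = True, y7 = True, y8 = False, y10 = True.
Every clause has at least one true literal under this assignment.

y1=False, y2=False, y3=False, y4=True, y5=True, y6=True, y7=True, y8=False, y9=False, y10=True, y11=False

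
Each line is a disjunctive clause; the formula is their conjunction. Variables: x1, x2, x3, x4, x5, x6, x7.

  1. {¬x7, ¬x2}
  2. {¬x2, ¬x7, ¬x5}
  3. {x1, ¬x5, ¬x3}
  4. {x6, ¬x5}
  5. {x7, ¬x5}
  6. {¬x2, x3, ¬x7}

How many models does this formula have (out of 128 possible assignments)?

Split on x5, then x7.
  x5=1, x7=1: x4 free; 3 ways for (x1,x2,x3,x6) × 2^1 = 6.
  x5=1, x7=0: a clause becomes empty — 0.
  x5=0, x7=1: forces x2=0; x1, x3, x4, x6 free → 2^4 = 16.
  x5=0, x7=0: x1, x2, x3, x4, x6 free → 2^5 = 32.
Total: 6 + 0 + 16 + 32 = 54.

54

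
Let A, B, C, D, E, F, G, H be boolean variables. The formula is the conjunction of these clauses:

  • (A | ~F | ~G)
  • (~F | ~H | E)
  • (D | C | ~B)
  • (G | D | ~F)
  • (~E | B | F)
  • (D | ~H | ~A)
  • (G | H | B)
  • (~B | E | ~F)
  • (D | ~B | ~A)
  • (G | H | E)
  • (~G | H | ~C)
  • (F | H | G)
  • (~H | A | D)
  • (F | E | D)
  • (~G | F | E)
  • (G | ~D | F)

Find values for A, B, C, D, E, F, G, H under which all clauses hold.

A = T, B = T, C = T, D = T, E = T, F = T, G = F, H = F

Check each clause:
  1. (A | ~F | ~G) — ~G is true.
  2. (~F | E | ~H) — ~H is true.
  3. (D | C | ~B) — C is true.
  4. (G | D | ~F) — D is true.
  5. (F | ~E | B) — B is true.
  6. (~H | D | ~A) — ~H is true.
  7. (B | G | H) — B is true.
  8. (~F | ~B | E) — E is true.
  9. (~A | D | ~B) — D is true.
  10. (H | G | E) — E is true.
  11. (~G | ~C | H) — ~G is true.
  12. (F | G | H) — F is true.
  13. (~H | A | D) — ~H is true.
  14. (E | D | F) — D is true.
  15. (E | ~G | F) — ~G is true.
  16. (F | ~D | G) — F is true.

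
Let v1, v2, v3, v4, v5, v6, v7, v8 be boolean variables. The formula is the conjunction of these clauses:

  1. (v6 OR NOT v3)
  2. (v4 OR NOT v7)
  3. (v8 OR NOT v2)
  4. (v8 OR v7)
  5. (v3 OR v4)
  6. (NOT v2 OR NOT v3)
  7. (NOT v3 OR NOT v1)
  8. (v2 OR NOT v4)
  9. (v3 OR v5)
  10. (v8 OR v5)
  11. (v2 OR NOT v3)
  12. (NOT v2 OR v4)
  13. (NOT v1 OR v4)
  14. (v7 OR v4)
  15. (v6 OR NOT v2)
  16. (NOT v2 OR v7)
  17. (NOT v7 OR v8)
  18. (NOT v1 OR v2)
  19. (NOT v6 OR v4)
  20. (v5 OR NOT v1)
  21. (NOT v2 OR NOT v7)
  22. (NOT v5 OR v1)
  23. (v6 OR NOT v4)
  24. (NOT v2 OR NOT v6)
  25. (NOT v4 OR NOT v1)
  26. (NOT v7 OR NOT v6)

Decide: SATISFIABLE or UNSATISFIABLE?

UNSATISFIABLE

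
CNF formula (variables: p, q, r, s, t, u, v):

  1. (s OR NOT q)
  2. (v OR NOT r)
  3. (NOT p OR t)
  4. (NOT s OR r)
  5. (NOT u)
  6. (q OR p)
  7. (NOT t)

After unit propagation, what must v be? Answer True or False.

True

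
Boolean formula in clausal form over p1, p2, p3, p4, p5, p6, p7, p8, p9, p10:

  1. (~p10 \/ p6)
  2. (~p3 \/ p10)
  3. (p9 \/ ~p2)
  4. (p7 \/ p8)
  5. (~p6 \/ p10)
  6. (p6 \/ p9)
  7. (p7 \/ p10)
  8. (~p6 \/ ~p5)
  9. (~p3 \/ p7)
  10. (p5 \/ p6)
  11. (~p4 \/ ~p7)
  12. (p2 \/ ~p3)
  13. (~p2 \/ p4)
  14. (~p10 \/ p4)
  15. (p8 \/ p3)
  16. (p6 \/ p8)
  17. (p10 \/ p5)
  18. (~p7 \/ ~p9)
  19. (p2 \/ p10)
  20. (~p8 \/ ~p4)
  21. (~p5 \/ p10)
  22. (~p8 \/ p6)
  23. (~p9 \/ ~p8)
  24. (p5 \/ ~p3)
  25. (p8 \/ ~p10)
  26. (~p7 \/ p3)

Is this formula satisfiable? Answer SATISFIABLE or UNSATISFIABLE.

UNSATISFIABLE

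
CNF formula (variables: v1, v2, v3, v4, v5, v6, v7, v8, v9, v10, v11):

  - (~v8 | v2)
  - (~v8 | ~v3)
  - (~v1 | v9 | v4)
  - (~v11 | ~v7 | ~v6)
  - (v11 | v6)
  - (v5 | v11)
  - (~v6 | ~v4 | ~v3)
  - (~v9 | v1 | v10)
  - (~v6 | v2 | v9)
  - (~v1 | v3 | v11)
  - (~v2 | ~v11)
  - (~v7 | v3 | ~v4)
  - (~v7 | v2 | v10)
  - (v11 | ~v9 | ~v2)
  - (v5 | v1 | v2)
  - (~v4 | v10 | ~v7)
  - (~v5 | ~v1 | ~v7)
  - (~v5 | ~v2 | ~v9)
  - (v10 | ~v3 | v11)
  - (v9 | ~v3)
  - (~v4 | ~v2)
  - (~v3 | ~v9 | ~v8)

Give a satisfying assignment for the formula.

v1=False, v2=False, v3=True, v4=True, v5=True, v6=False, v7=True, v8=False, v9=True, v10=True, v11=True

Check each clause:
  1. (~v8 | v2) — ~v8 is true.
  2. (~v8 | ~v3) — ~v8 is true.
  3. (v4 | v9 | ~v1) — v9 is true.
  4. (~v7 | ~v11 | ~v6) — ~v6 is true.
  5. (v11 | v6) — v11 is true.
  6. (v11 | v5) — v11 is true.
  7. (~v3 | ~v6 | ~v4) — ~v6 is true.
  8. (v1 | ~v9 | v10) — v10 is true.
  9. (~v6 | v2 | v9) — v9 is true.
  10. (~v1 | v3 | v11) — v11 is true.
  11. (~v11 | ~v2) — ~v2 is true.
  12. (v3 | ~v4 | ~v7) — v3 is true.
  13. (v10 | ~v7 | v2) — v10 is true.
  14. (v11 | ~v9 | ~v2) — v11 is true.
  15. (v5 | v1 | v2) — v5 is true.
  16. (~v4 | v10 | ~v7) — v10 is true.
  17. (~v1 | ~v7 | ~v5) — ~v1 is true.
  18. (~v5 | ~v2 | ~v9) — ~v2 is true.
  19. (~v3 | v11 | v10) — v10 is true.
  20. (~v3 | v9) — v9 is true.
  21. (~v2 | ~v4) — ~v2 is true.
  22. (~v3 | ~v9 | ~v8) — ~v8 is true.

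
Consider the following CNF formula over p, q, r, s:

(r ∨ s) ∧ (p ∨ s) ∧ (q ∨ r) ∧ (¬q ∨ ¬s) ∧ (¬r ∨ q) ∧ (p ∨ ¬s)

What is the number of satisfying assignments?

1

Satisfying assignments:
  p=T q=T r=T s=F
Count: 1.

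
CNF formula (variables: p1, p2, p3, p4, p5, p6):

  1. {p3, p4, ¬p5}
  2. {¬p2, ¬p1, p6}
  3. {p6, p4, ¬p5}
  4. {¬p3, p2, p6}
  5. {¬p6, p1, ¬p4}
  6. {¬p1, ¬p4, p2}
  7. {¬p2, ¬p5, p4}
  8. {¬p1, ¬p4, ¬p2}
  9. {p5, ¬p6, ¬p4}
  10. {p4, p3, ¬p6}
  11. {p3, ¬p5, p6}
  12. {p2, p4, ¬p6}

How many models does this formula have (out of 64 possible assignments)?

10

Split on p4, then p6.
  p4=T, p6=T: a clause becomes empty — 0.
  p4=T, p6=F: remaining (p1,p2,p3,p5) ∈ {(F,F,F,F); (F,T,F,F); (F,T,T,F); (F,T,T,T)} — 4.
  p4=F, p6=T: remaining (p1,p2,p3,p5) ∈ {(F,T,T,F); (T,T,T,F)} — 2.
  p4=F, p6=F: remaining (p1,p2,p3,p5) ∈ {(F,F,F,F); (F,T,F,F); (F,T,T,F); (T,F,F,F)} — 4.
Total: 0 + 4 + 2 + 4 = 10.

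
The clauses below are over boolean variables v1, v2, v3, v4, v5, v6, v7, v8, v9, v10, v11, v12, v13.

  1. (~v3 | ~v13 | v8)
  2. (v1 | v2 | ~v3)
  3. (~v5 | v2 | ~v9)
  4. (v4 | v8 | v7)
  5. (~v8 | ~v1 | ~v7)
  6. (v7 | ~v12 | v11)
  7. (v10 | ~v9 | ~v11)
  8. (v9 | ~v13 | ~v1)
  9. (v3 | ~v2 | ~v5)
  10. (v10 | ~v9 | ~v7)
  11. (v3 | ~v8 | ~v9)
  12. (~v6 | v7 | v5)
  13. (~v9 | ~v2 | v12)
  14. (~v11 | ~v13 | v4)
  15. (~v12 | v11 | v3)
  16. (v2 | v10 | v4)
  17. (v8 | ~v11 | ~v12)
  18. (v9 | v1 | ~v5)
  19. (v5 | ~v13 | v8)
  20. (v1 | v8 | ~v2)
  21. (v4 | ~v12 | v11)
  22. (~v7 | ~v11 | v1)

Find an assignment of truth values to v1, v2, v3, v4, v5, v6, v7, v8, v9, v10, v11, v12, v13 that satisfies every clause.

v4 occurs only positively in the remaining clauses — set v4 = True.
Pure literal: v6 appears only negated; assign v6 = False.
Set v1 = True and propagate.
Set v2 = False and propagate.
Set v3 = True and propagate.
The remaining clauses are satisfied by v5 = True, v7 = True, v8 = False, v9 = False, v10 = True, v11 = True, v12 = False, v13 = False.
Every clause has at least one true literal under this assignment.

v1=True, v2=False, v3=True, v4=True, v5=True, v6=False, v7=True, v8=False, v9=False, v10=True, v11=True, v12=False, v13=False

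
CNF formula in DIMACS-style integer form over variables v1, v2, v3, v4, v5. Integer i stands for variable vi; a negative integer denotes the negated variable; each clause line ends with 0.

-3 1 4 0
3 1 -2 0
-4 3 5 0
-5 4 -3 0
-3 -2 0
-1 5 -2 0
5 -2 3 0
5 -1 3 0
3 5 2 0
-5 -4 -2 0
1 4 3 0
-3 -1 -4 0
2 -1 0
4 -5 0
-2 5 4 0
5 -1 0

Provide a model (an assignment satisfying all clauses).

Try v1 = False.
Try v2 = False.
For the remaining variables, v3 = True, v4 = True, v5 = True works.
Check each clause:
  1. (~v3 \/ v4 \/ v1) — v4 is true.
  2. (~v2 \/ v3 \/ v1) — v3 is true.
  3. (v5 \/ v3 \/ ~v4) — v3 is true.
  4. (~v5 \/ ~v3 \/ v4) — v4 is true.
  5. (~v2 \/ ~v3) — ~v2 is true.
  6. (~v2 \/ ~v1 \/ v5) — v5 is true.
  7. (v5 \/ ~v2 \/ v3) — v3 is true.
  8. (v3 \/ v5 \/ ~v1) — v3 is true.
  9. (v2 \/ v3 \/ v5) — v3 is true.
  10. (~v4 \/ ~v2 \/ ~v5) — ~v2 is true.
  11. (v1 \/ v3 \/ v4) — v3 is true.
  12. (~v4 \/ ~v3 \/ ~v1) — ~v1 is true.
  13. (v2 \/ ~v1) — ~v1 is true.
  14. (v4 \/ ~v5) — v4 is true.
  15. (~v2 \/ v4 \/ v5) — v4 is true.
  16. (~v1 \/ v5) — v5 is true.

v1=False, v2=False, v3=True, v4=True, v5=True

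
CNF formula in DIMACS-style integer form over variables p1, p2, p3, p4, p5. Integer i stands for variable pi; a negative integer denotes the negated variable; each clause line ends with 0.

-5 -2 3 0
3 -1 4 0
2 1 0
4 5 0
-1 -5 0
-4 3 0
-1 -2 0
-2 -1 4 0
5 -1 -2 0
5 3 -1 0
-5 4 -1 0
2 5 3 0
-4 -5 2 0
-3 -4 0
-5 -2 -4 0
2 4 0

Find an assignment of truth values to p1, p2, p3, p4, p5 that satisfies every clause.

Try p1 = False.
  then p2 is forced to True.
The remaining clauses are satisfied by p3 = True, p4 = False, p5 = True.
Every clause has at least one true literal under this assignment.

p1 = False, p2 = True, p3 = True, p4 = False, p5 = True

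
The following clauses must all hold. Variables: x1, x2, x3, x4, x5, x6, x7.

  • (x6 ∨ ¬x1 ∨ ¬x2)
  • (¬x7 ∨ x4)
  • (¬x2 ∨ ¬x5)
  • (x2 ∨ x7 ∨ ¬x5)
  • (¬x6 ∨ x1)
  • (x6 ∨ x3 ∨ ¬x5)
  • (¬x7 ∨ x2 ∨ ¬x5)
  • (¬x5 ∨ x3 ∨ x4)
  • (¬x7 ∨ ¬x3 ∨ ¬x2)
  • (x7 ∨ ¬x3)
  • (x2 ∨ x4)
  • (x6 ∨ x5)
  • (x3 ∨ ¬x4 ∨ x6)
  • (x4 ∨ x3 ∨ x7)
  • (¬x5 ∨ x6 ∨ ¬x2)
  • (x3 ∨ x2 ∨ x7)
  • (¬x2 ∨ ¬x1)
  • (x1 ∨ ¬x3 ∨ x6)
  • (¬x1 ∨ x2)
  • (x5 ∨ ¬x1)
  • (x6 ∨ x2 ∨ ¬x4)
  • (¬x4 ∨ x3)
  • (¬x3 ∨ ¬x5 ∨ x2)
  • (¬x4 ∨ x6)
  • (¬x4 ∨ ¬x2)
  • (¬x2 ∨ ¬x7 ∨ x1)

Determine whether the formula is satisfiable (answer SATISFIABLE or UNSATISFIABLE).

UNSATISFIABLE

x2 = True:
  propagation gives x5=False, x6=True, x1=True; an empty clause results — contradiction.
x2 = False:
  propagation gives x4=True, x1=False, x6=False; an empty clause results — contradiction.
Every branch closes, so no satisfying assignment exists.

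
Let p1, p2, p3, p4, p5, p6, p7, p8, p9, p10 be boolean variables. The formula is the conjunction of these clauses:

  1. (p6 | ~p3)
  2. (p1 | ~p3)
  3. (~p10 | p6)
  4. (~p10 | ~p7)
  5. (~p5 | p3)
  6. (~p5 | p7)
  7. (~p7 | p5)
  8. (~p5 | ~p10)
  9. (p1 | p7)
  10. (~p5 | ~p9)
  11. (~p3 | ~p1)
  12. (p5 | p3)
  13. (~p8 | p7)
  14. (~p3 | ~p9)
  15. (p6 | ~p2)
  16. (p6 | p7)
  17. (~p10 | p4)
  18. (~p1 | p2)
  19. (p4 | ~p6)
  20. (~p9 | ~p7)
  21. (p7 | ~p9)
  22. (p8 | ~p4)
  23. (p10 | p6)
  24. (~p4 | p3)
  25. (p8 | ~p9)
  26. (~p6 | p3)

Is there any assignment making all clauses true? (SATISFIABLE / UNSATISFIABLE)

UNSATISFIABLE

p3 = True:
  propagation gives p6=True, p1=True; an empty clause results — contradiction.
p3 = False:
  propagation gives p5=False; an empty clause results — contradiction.
Every branch closes, so no satisfying assignment exists.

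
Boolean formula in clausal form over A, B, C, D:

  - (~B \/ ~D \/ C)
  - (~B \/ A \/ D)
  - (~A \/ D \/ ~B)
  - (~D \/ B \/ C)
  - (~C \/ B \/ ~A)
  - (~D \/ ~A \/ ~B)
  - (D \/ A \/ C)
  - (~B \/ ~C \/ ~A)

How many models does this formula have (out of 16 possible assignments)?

The models are:
  A=0 B=0 C=1 D=0
  A=0 B=0 C=1 D=1
  A=0 B=1 C=1 D=1
  A=1 B=0 C=0 D=0
That's 4 in total.

4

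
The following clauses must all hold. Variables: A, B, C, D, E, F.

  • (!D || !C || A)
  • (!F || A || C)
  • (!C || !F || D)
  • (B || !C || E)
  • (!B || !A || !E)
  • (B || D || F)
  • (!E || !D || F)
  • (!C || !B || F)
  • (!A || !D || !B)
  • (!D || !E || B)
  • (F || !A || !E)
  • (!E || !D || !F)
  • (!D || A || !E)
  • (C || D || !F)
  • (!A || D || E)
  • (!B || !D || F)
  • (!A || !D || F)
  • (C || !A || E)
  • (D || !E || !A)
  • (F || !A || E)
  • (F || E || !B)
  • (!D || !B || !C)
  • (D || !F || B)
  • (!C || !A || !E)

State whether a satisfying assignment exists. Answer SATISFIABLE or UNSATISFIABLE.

SATISFIABLE

Set A = False and propagate.
For the remaining variables, B = False, C = False, D = True, E = False, F = False works.
So A=0, B=0, C=0, D=1, E=0, F=0 is a satisfying assignment.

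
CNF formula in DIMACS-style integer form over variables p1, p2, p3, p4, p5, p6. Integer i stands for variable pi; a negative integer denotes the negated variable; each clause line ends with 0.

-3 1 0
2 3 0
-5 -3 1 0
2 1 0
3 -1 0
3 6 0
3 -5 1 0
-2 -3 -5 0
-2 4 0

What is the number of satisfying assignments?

Case analysis on p3 and p1:
  p3=1, p1=1: p6 free; 5 ways for (p2,p4,p5) × 2^1 = 10.
  p3=1, p1=0: a clause becomes empty — 0.
  p3=0, p1=1: a clause becomes empty — 0.
  p3=0, p1=0: remaining (p2,p4,p5,p6) ∈ {(1,1,0,1)} — 1.
Total: 10 + 0 + 0 + 1 = 11.

11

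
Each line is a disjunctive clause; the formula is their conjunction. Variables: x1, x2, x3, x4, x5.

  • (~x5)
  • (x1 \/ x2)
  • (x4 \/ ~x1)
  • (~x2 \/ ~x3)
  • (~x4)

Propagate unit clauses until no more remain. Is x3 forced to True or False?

False

(~x5) is a unit clause: x5 = False.
Unit clause (~x4) sets x4 = False.
(x4 \/ ~x1): since x4 = False, the clause reduces to (~x1). x1 = False.
In (x2 \/ x1), x1 is now false; x2 must hold, so x2 = True.
(~x2 \/ ~x3): since x2 = True, the clause reduces to (~x3). x3 = False.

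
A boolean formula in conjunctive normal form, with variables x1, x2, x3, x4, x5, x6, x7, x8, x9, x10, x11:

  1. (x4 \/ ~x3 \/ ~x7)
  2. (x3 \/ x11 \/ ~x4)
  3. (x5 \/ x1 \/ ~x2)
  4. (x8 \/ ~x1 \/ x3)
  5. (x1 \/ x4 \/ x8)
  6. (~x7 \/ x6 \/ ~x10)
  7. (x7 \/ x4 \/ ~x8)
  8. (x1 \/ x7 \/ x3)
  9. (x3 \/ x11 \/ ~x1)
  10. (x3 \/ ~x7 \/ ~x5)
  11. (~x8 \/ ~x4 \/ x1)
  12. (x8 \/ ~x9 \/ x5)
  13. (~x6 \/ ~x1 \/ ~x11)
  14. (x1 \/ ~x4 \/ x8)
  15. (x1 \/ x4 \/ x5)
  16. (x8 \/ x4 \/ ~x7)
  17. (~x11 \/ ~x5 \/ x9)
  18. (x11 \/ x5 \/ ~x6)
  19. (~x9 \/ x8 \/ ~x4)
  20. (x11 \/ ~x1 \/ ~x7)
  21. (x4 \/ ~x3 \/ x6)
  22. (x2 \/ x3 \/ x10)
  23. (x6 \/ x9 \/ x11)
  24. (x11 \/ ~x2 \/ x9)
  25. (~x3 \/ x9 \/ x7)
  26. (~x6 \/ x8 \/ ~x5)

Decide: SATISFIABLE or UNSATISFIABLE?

SATISFIABLE

Set x1 = True and propagate.
For the remaining variables, x2 = False, x3 = True, x4 = True, x5 = True, x6 = True, x7 = False, x8 = True, x9 = True, x10 = True, x11 = False works.
Every clause has at least one true literal under this assignment.
So x1=True, x2=False, x3=True, x4=True, x5=True, x6=True, x7=False, x8=True, x9=True, x10=True, x11=False is a satisfying assignment.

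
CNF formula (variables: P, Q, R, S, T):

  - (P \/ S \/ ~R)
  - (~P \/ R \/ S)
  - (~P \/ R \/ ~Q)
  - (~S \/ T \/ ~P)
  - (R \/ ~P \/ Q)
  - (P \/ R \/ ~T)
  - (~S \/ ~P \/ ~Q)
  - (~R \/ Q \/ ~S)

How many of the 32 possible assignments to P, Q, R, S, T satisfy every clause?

Split on P, then R.
  P=1, R=1: remaining (Q,S,T) ∈ {(0,0,0); (0,0,1); (1,0,0); (1,0,1)} — 4.
  P=1, R=0: a clause becomes empty — 0.
  P=0, R=1: remaining (Q,S,T) ∈ {(1,1,0); (1,1,1)} — 2.
  P=0, R=0: remaining (Q,S,T) ∈ {(0,0,0); (0,1,0); (1,0,0); (1,1,0)} — 4.
Total: 4 + 0 + 2 + 4 = 10.

10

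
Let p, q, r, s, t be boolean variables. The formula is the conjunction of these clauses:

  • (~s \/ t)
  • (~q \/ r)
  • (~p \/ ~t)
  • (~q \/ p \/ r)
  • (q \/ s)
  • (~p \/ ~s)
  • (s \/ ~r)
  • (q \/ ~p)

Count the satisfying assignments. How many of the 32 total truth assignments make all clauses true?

3

Satisfying assignments:
  p=0 q=0 r=0 s=1 t=1
  p=0 q=0 r=1 s=1 t=1
  p=0 q=1 r=1 s=1 t=1
That's 3 in total.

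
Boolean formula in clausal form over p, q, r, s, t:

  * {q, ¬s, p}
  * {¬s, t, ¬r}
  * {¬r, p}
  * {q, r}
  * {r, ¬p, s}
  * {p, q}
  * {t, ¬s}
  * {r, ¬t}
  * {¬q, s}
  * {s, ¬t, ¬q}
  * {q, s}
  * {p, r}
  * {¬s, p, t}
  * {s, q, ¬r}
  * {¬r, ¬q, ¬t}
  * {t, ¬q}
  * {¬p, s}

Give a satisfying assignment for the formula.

Set p = True and propagate.
  then s is forced to True.
  then t is forced to True.
  then r is forced to True.
  then q is forced to False.
Every clause has at least one true literal under this assignment.
Check each clause:
  1. {p, q, ¬s} — p is true.
  2. {¬s, t, ¬r} — t is true.
  3. {¬r, p} — p is true.
  4. {r, q} — r is true.
  5. {s, r, ¬p} — r is true.
  6. {p, q} — p is true.
  7. {t, ¬s} — t is true.
  8. {r, ¬t} — r is true.
  9. {¬q, s} — s is true.
  10. {¬t, s, ¬q} — s is true.
  11. {s, q} — s is true.
  12. {r, p} — p is true.
  13. {¬s, t, p} — p is true.
  14. {s, q, ¬r} — s is true.
  15. {¬q, ¬t, ¬r} — ¬q is true.
  16. {t, ¬q} — t is true.
  17. {s, ¬p} — s is true.

p=True, q=False, r=True, s=True, t=True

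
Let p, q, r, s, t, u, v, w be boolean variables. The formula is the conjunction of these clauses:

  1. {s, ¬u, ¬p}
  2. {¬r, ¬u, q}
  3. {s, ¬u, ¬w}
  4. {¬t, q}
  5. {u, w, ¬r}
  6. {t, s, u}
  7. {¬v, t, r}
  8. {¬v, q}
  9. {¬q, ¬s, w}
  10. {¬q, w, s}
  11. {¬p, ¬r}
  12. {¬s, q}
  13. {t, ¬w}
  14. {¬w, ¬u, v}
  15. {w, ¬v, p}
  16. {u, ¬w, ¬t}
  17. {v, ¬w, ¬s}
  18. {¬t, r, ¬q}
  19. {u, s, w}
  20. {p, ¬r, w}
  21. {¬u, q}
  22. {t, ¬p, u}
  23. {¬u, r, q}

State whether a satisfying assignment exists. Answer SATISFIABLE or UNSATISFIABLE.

Set p = False and propagate.
The remaining clauses are satisfied by q = True, r = True, s = True, t = True, u = True, v = True, w = True.
Every clause has at least one true literal under this assignment.
So p=False, q=True, r=True, s=True, t=True, u=True, v=True, w=True is a satisfying assignment.

SATISFIABLE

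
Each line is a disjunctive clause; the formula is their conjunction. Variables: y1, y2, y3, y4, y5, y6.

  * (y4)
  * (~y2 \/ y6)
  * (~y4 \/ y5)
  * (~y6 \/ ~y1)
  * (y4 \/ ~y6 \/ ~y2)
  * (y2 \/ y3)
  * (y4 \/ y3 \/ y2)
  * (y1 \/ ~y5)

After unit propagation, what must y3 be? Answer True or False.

(y4) stands alone — y4 = True.
From (y5 \/ ~y4) and y4 = True: y5 = True.
From (~y5 \/ y1) and y5 = True: y1 = True.
(~y1 \/ ~y6) with y1 = True leaves only ~y6, so y6 = False.
From (~y2 \/ y6) and y6 = False: y2 = False.
From (y3 \/ y2) and y2 = False: y3 = True.

True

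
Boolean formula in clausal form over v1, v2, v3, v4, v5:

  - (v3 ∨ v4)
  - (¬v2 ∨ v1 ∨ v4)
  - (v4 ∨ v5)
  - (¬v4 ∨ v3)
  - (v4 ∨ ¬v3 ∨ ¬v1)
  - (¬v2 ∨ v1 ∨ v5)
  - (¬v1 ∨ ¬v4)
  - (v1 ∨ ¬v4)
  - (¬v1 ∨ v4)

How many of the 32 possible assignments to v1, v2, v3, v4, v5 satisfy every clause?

1

Satisfying assignments:
  v1=0 v2=0 v3=1 v4=0 v5=1
That's 1 in total.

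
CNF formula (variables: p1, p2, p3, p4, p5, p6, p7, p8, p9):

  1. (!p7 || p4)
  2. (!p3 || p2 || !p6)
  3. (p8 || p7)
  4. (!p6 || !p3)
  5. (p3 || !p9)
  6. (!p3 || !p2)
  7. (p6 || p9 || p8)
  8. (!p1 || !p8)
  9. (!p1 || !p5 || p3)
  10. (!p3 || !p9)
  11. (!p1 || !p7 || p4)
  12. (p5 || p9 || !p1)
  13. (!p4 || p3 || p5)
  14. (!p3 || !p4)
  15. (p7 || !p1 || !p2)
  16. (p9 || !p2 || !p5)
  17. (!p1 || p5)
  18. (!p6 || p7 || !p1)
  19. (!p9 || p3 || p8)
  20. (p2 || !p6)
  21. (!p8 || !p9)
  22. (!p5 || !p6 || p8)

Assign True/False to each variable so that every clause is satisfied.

p1 = F, p2 = F, p3 = F, p4 = T, p5 = T, p6 = F, p7 = F, p8 = T, p9 = F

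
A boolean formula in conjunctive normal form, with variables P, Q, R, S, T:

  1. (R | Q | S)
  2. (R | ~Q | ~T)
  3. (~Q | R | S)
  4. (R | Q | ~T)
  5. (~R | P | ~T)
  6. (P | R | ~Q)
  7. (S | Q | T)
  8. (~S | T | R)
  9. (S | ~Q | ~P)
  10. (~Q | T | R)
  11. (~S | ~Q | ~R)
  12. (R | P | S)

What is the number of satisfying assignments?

5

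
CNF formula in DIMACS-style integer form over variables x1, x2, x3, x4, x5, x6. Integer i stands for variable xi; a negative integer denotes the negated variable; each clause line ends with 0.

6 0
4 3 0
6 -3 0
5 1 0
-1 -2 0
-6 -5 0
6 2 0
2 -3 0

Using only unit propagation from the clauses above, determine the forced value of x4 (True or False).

(x6) stands alone — x6 = True.
(NOT x6 OR NOT x5): since x6 = True, the clause reduces to (NOT x5). x5 = False.
From (x5 OR x1) and x5 = False: x1 = True.
In (NOT x1 OR NOT x2), NOT x1 is now false; NOT x2 must hold, so x2 = False.
From (NOT x3 OR x2) and x2 = False: x3 = False.
(x3 OR x4): since x3 = False, the clause reduces to (x4). x4 = True.

True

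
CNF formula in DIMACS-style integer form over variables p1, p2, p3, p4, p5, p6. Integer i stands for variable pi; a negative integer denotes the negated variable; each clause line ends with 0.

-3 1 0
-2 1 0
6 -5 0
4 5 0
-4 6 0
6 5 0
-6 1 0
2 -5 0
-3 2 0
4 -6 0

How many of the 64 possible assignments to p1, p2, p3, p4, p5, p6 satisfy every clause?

The models are:
  p1=1 p2=0 p3=0 p4=1 p5=0 p6=1
  p1=1 p2=1 p3=0 p4=1 p5=0 p6=1
  p1=1 p2=1 p3=0 p4=1 p5=1 p6=1
  p1=1 p2=1 p3=1 p4=1 p5=0 p6=1
  p1=1 p2=1 p3=1 p4=1 p5=1 p6=1
Count: 5.

5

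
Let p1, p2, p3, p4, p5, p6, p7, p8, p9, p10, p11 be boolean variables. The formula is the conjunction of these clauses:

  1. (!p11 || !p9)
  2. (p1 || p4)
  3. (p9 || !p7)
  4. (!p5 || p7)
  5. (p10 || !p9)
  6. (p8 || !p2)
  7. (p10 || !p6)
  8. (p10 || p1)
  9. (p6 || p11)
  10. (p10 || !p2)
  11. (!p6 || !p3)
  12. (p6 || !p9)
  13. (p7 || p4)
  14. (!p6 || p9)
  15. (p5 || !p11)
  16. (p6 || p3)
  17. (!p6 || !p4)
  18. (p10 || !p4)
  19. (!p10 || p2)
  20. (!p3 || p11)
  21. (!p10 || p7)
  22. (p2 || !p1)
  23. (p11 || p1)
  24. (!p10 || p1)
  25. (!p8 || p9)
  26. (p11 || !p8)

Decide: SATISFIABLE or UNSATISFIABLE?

UNSATISFIABLE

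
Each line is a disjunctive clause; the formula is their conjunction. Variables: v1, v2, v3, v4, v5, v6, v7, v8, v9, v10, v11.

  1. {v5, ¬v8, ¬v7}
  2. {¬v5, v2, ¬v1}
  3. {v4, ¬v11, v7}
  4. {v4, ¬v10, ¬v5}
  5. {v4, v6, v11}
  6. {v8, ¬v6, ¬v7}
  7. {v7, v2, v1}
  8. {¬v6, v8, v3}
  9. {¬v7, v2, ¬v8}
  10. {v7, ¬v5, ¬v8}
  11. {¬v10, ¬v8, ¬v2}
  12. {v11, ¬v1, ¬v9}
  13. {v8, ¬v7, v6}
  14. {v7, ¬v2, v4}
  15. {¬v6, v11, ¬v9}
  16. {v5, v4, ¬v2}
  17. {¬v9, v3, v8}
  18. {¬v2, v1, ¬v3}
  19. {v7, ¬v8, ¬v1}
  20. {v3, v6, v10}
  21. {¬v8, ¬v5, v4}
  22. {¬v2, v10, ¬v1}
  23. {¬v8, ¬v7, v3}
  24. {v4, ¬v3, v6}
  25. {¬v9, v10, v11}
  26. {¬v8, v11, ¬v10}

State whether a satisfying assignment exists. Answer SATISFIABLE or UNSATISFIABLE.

SATISFIABLE

v4 occurs only positively in the remaining clauses — set v4 = True.
Pure literal: v9 appears only negated; assign v9 = False.
Branch on v1: take v1 = False.
Branch on v2: take v2 = True.
  then v3 is forced to False.
For the remaining variables, v5 = False, v6 = False, v7 = False, v8 = False, v10 = True, v11 = True works.
So v1=0, v2=1, v3=0, v4=1, v5=0, v6=0, v7=0, v8=0, v9=0, v10=1, v11=1 is a satisfying assignment.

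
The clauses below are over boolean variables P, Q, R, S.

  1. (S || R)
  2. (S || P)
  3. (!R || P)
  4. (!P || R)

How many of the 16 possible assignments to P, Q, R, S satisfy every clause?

6

The models are:
  P=F Q=F R=F S=T
  P=F Q=T R=F S=T
  P=T Q=F R=T S=F
  P=T Q=F R=T S=T
  P=T Q=T R=T S=F
  P=T Q=T R=T S=T
Count: 6.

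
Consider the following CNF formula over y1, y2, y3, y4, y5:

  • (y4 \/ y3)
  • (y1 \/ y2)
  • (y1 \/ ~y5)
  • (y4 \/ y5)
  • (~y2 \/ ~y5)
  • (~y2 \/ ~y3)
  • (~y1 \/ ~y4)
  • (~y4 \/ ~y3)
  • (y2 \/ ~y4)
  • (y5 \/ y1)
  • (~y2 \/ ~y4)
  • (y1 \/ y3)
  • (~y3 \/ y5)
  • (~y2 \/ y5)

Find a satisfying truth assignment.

y1=1, y2=0, y3=1, y4=0, y5=1

Branch on y1: take y1 = True.
  then y4 is forced to False.
  then y3 is forced to True.
  then y5 is forced to True.
  then y2 is forced to False.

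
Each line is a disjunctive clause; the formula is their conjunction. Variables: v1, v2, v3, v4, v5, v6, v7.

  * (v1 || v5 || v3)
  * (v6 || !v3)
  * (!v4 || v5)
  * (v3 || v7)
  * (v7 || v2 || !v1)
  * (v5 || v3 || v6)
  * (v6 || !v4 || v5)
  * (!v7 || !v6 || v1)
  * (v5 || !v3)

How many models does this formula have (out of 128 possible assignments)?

Case analysis on v3 and v5:
  v3=1, v5=1: v4 free; 5 ways for (v1,v2,v6,v7) × 2^1 = 10.
  v3=1, v5=0: a clause becomes empty — 0.
  v3=0, v5=1: v2, v4 free; 3 ways for (v1,v6,v7) × 2^2 = 12.
  v3=0, v5=0: remaining (v1,v2,v4,v6,v7) ∈ {(1,0,0,1,1); (1,1,0,1,1)} — 2.
Total: 10 + 0 + 12 + 2 = 24.

24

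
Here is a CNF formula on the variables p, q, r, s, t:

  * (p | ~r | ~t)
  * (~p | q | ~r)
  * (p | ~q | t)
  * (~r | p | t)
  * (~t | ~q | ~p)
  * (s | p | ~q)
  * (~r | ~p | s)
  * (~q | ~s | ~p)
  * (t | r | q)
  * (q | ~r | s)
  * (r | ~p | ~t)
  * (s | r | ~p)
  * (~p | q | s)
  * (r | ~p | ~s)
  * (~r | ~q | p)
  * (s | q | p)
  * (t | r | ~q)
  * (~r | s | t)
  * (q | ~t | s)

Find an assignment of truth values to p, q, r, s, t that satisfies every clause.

Set p = False and propagate.
Branch on q: take q = False.
  then s is forced to True.
For the remaining variables, r = False, t = True works.
Check each clause:
  1. (p | ~r | ~t) — ~r is true.
  2. (~r | q | ~p) — ~r is true.
  3. (t | ~q | p) — t is true.
  4. (t | p | ~r) — t is true.
  5. (~p | ~q | ~t) — ~q is true.
  6. (p | s | ~q) — s is true.
  7. (~p | ~r | s) — s is true.
  8. (~q | ~p | ~s) — ~q is true.
  9. (t | q | r) — t is true.
  10. (~r | q | s) — s is true.
  11. (~t | r | ~p) — ~p is true.
  12. (r | ~p | s) — s is true.
  13. (q | ~p | s) — s is true.
  14. (r | ~s | ~p) — ~p is true.
  15. (~r | ~q | p) — ~r is true.
  16. (q | p | s) — s is true.
  17. (t | ~q | r) — t is true.
  18. (~r | t | s) — ~r is true.
  19. (s | q | ~t) — s is true.

p = 0, q = 0, r = 0, s = 1, t = 1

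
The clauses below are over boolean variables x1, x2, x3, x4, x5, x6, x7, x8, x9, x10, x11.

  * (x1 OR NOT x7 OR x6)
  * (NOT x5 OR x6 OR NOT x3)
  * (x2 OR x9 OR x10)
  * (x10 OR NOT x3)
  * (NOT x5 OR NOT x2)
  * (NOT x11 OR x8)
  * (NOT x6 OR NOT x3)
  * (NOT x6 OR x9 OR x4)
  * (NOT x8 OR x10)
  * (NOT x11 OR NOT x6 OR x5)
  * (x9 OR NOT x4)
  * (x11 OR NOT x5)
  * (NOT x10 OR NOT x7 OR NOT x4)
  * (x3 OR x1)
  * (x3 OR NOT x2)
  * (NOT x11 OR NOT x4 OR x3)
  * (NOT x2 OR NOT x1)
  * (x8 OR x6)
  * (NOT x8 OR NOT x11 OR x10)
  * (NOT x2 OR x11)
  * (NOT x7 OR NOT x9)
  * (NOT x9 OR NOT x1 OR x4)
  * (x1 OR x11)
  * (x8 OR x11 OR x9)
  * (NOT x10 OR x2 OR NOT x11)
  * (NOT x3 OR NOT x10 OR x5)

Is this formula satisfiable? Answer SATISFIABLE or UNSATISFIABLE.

Try x1 = True.
  then x2 is forced to False.
The remaining clauses are satisfied by x3 = False, x4 = False, x5 = False, x6 = False, x7 = True, x8 = True, x9 = False, x10 = True, x11 = False.
So x1 = T, x2 = F, x3 = F, x4 = F, x5 = F, x6 = F, x7 = T, x8 = T, x9 = F, x10 = T, x11 = F is a satisfying assignment.

SATISFIABLE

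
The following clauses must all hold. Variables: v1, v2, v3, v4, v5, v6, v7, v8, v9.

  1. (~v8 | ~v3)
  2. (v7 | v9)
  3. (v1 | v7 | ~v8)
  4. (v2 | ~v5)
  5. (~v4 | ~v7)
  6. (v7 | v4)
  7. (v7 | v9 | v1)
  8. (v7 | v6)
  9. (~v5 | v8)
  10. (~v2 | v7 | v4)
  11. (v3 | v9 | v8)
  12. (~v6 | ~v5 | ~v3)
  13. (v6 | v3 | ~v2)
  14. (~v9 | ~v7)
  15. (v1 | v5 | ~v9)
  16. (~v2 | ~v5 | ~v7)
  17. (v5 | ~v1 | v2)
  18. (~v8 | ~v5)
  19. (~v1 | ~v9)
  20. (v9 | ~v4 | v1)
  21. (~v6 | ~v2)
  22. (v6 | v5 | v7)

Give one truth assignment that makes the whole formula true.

v1=F, v2=F, v3=T, v4=F, v5=F, v6=F, v7=T, v8=F, v9=F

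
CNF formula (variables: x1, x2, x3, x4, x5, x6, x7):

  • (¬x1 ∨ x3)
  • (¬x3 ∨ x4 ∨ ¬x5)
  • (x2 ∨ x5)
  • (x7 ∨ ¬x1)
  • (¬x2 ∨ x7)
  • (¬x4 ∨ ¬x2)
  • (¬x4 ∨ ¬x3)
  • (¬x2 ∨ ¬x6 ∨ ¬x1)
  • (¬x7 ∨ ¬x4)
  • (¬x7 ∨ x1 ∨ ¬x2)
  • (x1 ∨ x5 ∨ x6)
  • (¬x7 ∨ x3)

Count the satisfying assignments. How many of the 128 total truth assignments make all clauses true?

The models are:
  x1=F x2=F x3=F x4=F x5=T x6=F x7=F
  x1=F x2=F x3=F x4=F x5=T x6=T x7=F
  x1=F x2=F x3=F x4=T x5=T x6=F x7=F
  x1=F x2=F x3=F x4=T x5=T x6=T x7=F
  x1=T x2=T x3=T x4=F x5=F x6=F x7=T
That's 5 in total.

5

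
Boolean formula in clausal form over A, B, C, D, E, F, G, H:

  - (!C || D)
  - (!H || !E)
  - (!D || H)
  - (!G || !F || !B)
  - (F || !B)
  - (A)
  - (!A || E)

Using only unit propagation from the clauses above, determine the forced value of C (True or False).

False

Unit clause (A) sets A = True.
From (!A || E) and A = True: E = True.
From (!E || !H) and E = True: H = False.
(H || !D): since H = False, the clause reduces to (!D). D = False.
(!C || D): since D = False, the clause reduces to (!C). C = False.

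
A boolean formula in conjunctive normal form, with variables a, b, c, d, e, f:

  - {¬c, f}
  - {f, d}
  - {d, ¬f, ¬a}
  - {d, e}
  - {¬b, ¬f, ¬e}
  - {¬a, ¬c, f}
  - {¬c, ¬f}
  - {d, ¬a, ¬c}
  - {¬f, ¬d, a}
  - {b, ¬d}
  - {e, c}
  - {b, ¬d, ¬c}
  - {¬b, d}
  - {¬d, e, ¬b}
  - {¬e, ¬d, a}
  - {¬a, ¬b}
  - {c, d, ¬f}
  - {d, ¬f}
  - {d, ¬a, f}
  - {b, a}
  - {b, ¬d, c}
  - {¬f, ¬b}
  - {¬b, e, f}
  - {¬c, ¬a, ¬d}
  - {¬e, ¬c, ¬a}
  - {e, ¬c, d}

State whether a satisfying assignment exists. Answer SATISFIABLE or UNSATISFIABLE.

d = True:
  propagation gives b=True, e=True, f=False, c=False; an empty clause results — contradiction.
d = False:
  propagation gives f=True; an empty clause results — contradiction.
Every branch closes, so no satisfying assignment exists.

UNSATISFIABLE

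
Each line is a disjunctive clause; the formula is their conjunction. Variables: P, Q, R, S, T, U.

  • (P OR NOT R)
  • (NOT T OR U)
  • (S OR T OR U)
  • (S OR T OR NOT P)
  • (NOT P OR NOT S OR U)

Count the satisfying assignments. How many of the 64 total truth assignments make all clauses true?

22

Split on P, then S.
  P=T, S=T: forces U=T; Q, R, T free → 2^3 = 8.
  P=T, S=F: remaining (Q,R,T,U) ∈ {(F,F,T,T); (F,T,T,T); (T,F,T,T); (T,T,T,T)} — 4.
  P=F, S=T: Q free; 3 ways for (R,T,U) × 2^1 = 6.
  P=F, S=F: remaining (Q,R,T,U) ∈ {(F,F,F,T); (F,F,T,T); (T,F,F,T); (T,F,T,T)} — 4.
Total: 8 + 4 + 6 + 4 = 22.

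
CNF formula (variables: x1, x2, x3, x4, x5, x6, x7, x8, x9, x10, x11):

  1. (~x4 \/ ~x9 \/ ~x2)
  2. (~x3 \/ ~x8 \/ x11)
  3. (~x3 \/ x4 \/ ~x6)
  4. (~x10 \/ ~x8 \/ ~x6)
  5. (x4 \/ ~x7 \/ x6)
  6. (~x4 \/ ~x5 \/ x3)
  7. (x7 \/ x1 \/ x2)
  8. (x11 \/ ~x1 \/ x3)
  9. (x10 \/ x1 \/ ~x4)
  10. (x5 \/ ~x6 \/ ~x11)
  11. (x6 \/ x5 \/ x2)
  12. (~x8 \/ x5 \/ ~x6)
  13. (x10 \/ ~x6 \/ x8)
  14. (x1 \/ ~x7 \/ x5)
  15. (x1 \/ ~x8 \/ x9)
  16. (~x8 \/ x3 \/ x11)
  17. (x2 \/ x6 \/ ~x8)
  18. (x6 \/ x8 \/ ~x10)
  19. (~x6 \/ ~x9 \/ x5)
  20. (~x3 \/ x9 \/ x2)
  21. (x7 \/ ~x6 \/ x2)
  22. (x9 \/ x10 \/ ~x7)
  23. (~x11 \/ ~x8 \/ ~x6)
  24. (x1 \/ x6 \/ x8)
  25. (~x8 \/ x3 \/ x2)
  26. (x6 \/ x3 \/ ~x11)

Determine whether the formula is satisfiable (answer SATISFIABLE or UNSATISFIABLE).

SATISFIABLE

Set x1 = True and propagate.
Set x2 = True and propagate.
For the remaining variables, x3 = True, x4 = True, x5 = False, x6 = False, x7 = False, x8 = False, x9 = False, x10 = False, x11 = True works.
Every clause has at least one true literal under this assignment.
So x1=True, x2=True, x3=True, x4=True, x5=False, x6=False, x7=False, x8=False, x9=False, x10=False, x11=True is a satisfying assignment.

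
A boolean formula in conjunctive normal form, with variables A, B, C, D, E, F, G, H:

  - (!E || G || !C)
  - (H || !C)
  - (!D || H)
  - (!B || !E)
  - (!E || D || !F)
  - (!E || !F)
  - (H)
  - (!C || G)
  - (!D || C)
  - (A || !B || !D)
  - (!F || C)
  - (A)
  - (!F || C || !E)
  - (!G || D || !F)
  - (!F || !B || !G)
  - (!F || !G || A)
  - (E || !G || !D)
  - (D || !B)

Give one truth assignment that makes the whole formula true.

A=1, B=0, C=1, D=0, E=0, F=0, G=1, H=1

Check each clause:
  1. (G || !E || !C) — !E is true.
  2. (!C || H) — H is true.
  3. (H || !D) — H is true.
  4. (!B || !E) — !E is true.
  5. (!E || D || !F) — !F is true.
  6. (!F || !E) — !F is true.
  7. (H) — H is true.
  8. (G || !C) — G is true.
  9. (!D || C) — C is true.
  10. (A || !B || !D) — A is true.
  11. (!F || C) — !F is true.
  12. (A) — A is true.
  13. (!E || C || !F) — !F is true.
  14. (!F || D || !G) — !F is true.
  15. (!B || !F || !G) — !F is true.
  16. (!G || !F || A) — A is true.
  17. (!D || E || !G) — !D is true.
  18. (!B || D) — !B is true.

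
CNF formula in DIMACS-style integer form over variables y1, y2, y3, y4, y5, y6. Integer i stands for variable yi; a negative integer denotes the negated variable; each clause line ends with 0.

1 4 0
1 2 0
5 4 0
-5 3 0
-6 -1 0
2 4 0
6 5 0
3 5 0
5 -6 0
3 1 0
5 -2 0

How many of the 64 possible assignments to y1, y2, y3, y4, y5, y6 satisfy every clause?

5

Satisfying assignments:
  y1=F y2=T y3=T y4=T y5=T y6=F
  y1=F y2=T y3=T y4=T y5=T y6=T
  y1=T y2=F y3=T y4=T y5=T y6=F
  y1=T y2=T y3=T y4=F y5=T y6=F
  y1=T y2=T y3=T y4=T y5=T y6=F
That's 5 in total.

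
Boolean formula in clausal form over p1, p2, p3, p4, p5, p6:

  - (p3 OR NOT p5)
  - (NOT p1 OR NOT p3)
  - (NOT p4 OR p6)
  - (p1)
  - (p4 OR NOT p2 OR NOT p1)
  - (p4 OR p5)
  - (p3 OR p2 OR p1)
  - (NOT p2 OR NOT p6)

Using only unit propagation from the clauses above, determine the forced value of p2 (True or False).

False

(p1) is a unit clause: p1 = True.
(NOT p3 OR NOT p1) with p1 = True leaves only NOT p3, so p3 = False.
(p3 OR NOT p5) with p3 = False leaves only NOT p5, so p5 = False.
(p5 OR p4) with p5 = False leaves only p4, so p4 = True.
From (NOT p4 OR p6) and p4 = True: p6 = True.
From (NOT p2 OR NOT p6) and p6 = True: p2 = False.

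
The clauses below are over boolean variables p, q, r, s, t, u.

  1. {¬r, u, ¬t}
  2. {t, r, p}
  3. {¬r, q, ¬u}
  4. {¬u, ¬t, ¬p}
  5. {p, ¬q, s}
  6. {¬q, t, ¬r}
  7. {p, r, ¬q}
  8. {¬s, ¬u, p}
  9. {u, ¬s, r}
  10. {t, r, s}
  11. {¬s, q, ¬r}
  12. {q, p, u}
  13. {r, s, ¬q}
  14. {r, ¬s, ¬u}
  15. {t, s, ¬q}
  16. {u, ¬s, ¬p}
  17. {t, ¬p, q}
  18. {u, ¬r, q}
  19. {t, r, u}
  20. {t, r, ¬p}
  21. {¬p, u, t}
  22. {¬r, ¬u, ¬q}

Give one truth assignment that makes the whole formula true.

p = False, q = False, r = False, s = False, t = True, u = True

Check each clause:
  1. {¬t, u, ¬r} — ¬r is true.
  2. {p, t, r} — t is true.
  3. {¬r, ¬u, q} — ¬r is true.
  4. {¬t, ¬u, ¬p} — ¬p is true.
  5. {p, s, ¬q} — ¬q is true.
  6. {¬r, ¬q, t} — t is true.
  7. {r, p, ¬q} — ¬q is true.
  8. {¬u, ¬s, p} — ¬s is true.
  9. {u, ¬s, r} — ¬s is true.
  10. {s, r, t} — t is true.
  11. {¬r, ¬s, q} — ¬s is true.
  12. {p, u, q} — u is true.
  13. {r, s, ¬q} — ¬q is true.
  14. {r, ¬s, ¬u} — ¬s is true.
  15. {¬q, s, t} — t is true.
  16. {u, ¬p, ¬s} — ¬s is true.
  17. {q, ¬p, t} — t is true.
  18. {¬r, u, q} — ¬r is true.
  19. {r, u, t} — t is true.
  20. {t, ¬p, r} — t is true.
  21. {¬p, u, t} — t is true.
  22. {¬q, ¬u, ¬r} — ¬r is true.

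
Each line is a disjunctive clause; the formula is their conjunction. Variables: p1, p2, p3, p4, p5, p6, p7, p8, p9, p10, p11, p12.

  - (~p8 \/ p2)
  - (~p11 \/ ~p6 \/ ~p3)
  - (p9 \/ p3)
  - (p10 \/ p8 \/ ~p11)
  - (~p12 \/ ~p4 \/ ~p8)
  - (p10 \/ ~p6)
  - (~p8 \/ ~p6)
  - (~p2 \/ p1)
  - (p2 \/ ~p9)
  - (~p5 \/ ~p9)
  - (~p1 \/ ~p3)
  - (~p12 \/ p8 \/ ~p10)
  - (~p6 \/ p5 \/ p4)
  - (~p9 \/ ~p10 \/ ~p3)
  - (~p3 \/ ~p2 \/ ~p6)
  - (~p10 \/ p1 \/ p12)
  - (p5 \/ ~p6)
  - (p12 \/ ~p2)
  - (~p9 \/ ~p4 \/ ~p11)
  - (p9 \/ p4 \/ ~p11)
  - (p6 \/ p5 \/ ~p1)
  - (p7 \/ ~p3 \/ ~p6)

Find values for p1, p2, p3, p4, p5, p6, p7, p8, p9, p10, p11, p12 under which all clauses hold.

p1=False, p2=False, p3=True, p4=True, p5=False, p6=False, p7=True, p8=False, p9=False, p10=False, p11=False, p12=True

p7 occurs only positively in the remaining clauses — set p7 = True.
p11 occurs only negated in the remaining clauses — set p11 = False.
Try p1 = False.
  then p2 is forced to False.
  then p8 is forced to False.
  then p9 is forced to False.
  then p3 is forced to True.
The remaining clauses are satisfied by p4 = True, p5 = False, p6 = False, p10 = False, p12 = True.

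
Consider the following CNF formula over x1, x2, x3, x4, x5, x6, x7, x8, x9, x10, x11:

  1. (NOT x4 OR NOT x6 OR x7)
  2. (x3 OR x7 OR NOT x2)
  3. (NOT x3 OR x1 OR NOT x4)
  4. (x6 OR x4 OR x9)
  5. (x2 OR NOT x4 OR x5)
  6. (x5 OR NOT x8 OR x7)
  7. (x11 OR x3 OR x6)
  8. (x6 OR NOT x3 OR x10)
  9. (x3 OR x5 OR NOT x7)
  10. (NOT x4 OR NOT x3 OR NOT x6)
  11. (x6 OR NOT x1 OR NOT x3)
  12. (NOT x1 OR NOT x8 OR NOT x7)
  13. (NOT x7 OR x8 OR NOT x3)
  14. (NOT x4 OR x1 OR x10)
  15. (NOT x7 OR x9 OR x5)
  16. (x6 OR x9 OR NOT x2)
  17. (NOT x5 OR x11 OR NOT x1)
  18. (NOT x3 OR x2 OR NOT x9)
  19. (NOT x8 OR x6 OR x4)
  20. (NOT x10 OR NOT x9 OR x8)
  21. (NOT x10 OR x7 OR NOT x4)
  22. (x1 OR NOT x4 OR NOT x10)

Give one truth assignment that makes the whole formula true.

x1=0, x2=0, x3=1, x4=0, x5=1, x6=1, x7=1, x8=1, x9=0, x10=0, x11=1

Check each clause:
  1. (NOT x4 OR x7 OR NOT x6) — NOT x4 is true.
  2. (NOT x2 OR x7 OR x3) — x3 is true.
  3. (NOT x4 OR NOT x3 OR x1) — NOT x4 is true.
  4. (x9 OR x6 OR x4) — x6 is true.
  5. (NOT x4 OR x5 OR x2) — NOT x4 is true.
  6. (x5 OR NOT x8 OR x7) — x5 is true.
  7. (x6 OR x3 OR x11) — x3 is true.
  8. (x6 OR NOT x3 OR x10) — x6 is true.
  9. (NOT x7 OR x3 OR x5) — x3 is true.
  10. (NOT x4 OR NOT x6 OR NOT x3) — NOT x4 is true.
  11. (x6 OR NOT x1 OR NOT x3) — x6 is true.
  12. (NOT x8 OR NOT x1 OR NOT x7) — NOT x1 is true.
  13. (NOT x3 OR x8 OR NOT x7) — x8 is true.
  14. (NOT x4 OR x1 OR x10) — NOT x4 is true.
  15. (x9 OR NOT x7 OR x5) — x5 is true.
  16. (NOT x2 OR x6 OR x9) — NOT x2 is true.
  17. (NOT x5 OR x11 OR NOT x1) — x11 is true.
  18. (NOT x3 OR x2 OR NOT x9) — NOT x9 is true.
  19. (x6 OR NOT x8 OR x4) — x6 is true.
  20. (NOT x9 OR NOT x10 OR x8) — x8 is true.
  21. (NOT x4 OR NOT x10 OR x7) — NOT x4 is true.
  22. (x1 OR NOT x10 OR NOT x4) — NOT x4 is true.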